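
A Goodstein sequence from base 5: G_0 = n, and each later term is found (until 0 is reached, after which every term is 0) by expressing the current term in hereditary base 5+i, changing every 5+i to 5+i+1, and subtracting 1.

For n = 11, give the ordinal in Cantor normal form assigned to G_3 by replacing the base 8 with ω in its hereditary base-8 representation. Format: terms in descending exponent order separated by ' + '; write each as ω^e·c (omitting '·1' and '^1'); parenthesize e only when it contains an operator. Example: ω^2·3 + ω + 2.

ω + 5

step 0: 11 = 2·5 + 1; sub 6 for 5: 2·6 + 1; = 13; G_1 = 13−1 = 12
step 1: 12 = 2·6; sub 7 for 6: 2·7; = 14; G_2 = 14−1 = 13
step 2: 13 = 7 + 6; sub 8 for 7: 8 + 6; = 14; G_3 = 14−1 = 13
step 3: 13 = 8 + 5; sub 9 for 8: 9 + 5; = 14; G_4 = 14−1 = 13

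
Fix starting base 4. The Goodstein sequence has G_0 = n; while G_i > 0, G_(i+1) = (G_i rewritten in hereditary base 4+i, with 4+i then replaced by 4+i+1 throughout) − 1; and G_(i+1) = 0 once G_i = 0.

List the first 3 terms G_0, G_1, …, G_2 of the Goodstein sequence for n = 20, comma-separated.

G_0=20  [base 4] 4^2 + 4  →[4↦5]→  5^2 + 5 = 30  −1 ⇒ G_1=29
G_1=29  [base 5] 5^2 + 4  →[5↦6]→  6^2 + 4 = 40  −1 ⇒ G_2=39

20, 29, 39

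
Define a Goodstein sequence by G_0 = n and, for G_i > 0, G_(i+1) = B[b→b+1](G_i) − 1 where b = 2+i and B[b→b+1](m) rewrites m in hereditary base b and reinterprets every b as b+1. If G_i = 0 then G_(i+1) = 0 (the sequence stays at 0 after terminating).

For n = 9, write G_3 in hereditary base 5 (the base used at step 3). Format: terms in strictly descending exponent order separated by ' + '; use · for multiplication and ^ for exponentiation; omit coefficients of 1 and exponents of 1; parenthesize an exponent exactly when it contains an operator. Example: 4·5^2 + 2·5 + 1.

[0] 9 ≡ 2^(2 + 1) + 1 (base 2). Lift 3: 82. −1: 81.
[1] 81 ≡ 3^(3 + 1) (base 3). Lift 4: 1024. −1: 1023.
[2] 1023 ≡ 3·4^4 + 3·4^3 + 3·4^2 + 3·4 + 3 (base 4). Lift 5: 9843. −1: 9842.
[3] 9842 ≡ 3·5^5 + 3·5^3 + 3·5^2 + 3·5 + 2 (base 5). Lift 6: 140744. −1: 140743.

3·5^5 + 3·5^3 + 3·5^2 + 3·5 + 2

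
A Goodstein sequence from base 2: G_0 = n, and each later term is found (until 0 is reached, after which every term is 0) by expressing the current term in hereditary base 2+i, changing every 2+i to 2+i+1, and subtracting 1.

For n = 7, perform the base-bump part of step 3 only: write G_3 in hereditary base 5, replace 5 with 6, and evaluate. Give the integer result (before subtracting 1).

46658

step 0: 7 = 2^2 + 2 + 1; sub 3 for 2: 3^3 + 3 + 1; = 31; G_1 = 31−1 = 30
step 1: 30 = 3^3 + 3; sub 4 for 3: 4^4 + 4; = 260; G_2 = 260−1 = 259
step 2: 259 = 4^4 + 3; sub 5 for 4: 5^5 + 3; = 3128; G_3 = 3128−1 = 3127
step 3: 3127 = 5^5 + 2; sub 6 for 5: 6^6 + 2; = 46658; G_4 = 46658−1 = 46657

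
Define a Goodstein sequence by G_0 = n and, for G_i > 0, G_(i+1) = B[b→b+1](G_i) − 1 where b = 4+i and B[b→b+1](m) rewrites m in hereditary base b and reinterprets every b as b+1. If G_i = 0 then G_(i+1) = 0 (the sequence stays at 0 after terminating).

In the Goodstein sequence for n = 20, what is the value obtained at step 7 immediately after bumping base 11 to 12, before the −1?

[0] 20 ≡ 4^2 + 4 (base 4). Lift 5: 30. −1: 29.
[1] 29 ≡ 5^2 + 4 (base 5). Lift 6: 40. −1: 39.
[2] 39 ≡ 6^2 + 3 (base 6). Lift 7: 52. −1: 51.
[3] 51 ≡ 7^2 + 2 (base 7). Lift 8: 66. −1: 65.
[4] 65 ≡ 8^2 + 1 (base 8). Lift 9: 82. −1: 81.
[5] 81 ≡ 9^2 (base 9). Lift 10: 100. −1: 99.
[6] 99 ≡ 9·10 + 9 (base 10). Lift 11: 108. −1: 107.
[7] 107 ≡ 9·11 + 8 (base 11). Lift 12: 116. −1: 115.

116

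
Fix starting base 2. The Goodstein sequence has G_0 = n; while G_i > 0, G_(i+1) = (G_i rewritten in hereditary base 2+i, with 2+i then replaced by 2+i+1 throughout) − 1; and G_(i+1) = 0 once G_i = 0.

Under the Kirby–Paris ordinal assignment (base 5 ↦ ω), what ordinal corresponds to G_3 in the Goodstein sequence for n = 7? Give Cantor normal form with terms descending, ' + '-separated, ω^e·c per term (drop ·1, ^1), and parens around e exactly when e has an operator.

G_0=7  [base 2] 2^2 + 2 + 1  →[2↦3]→  3^3 + 3 + 1 = 31  −1 ⇒ G_1=30
G_1=30  [base 3] 3^3 + 3  →[3↦4]→  4^4 + 4 = 260  −1 ⇒ G_2=259
G_2=259  [base 4] 4^4 + 3  →[4↦5]→  5^5 + 3 = 3128  −1 ⇒ G_3=3127
G_3=3127  [base 5] 5^5 + 2  →[5↦6]→  6^6 + 2 = 46658  −1 ⇒ G_4=46657

ω^ω + 2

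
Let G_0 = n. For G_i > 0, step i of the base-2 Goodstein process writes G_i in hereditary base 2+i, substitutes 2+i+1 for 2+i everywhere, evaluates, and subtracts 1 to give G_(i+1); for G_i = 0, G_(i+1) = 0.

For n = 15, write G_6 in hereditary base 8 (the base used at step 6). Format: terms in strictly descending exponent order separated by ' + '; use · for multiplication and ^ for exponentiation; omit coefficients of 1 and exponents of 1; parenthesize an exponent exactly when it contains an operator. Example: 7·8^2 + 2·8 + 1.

8^(8 + 1) + 7·8^7 + 7·8^6 + 7·8^5 + 7·8^4 + 7·8^3 + 7·8^2 + 7·8 + 7

i=0: 15 = 2^(2 + 1) + 2^2 + 2 + 1 (b=2); 2→3: 3^(3 + 1) + 3^3 + 3 + 1 = 112; 112−1 = 111
i=1: 111 = 3^(3 + 1) + 3^3 + 3 (b=3); 3→4: 4^(4 + 1) + 4^4 + 4 = 1284; 1284−1 = 1283
i=2: 1283 = 4^(4 + 1) + 4^4 + 3 (b=4); 4→5: 5^(5 + 1) + 5^5 + 3 = 18753; 18753−1 = 18752
i=3: 18752 = 5^(5 + 1) + 5^5 + 2 (b=5); 5→6: 6^(6 + 1) + 6^6 + 2 = 326594; 326594−1 = 326593
i=4: 326593 = 6^(6 + 1) + 6^6 + 1 (b=6); 6→7: 7^(7 + 1) + 7^7 + 1 = 6588345; 6588345−1 = 6588344
i=5: 6588344 = 7^(7 + 1) + 7^7 (b=7); 7→8: 8^(8 + 1) + 8^8 = 150994944; 150994944−1 = 150994943
i=6: 150994943 = 8^(8 + 1) + 7·8^7 + 7·8^6 + 7·8^5 + 7·8^4 + 7·8^3 + 7·8^2 + 7·8 + 7 (b=8); 8→9: 9^(9 + 1) + 7·9^7 + 7·9^6 + 7·9^5 + 7·9^4 + 7·9^3 + 7·9^2 + 7·9 + 7 = 3524450281; 3524450281−1 = 3524450280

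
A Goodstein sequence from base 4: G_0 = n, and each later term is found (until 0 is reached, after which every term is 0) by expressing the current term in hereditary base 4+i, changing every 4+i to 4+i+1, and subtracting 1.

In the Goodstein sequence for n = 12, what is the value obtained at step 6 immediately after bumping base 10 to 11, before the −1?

base 4: 12 = 3·4; at 5: 3·5 = 15; next = 14
base 5: 14 = 2·5 + 4; at 6: 2·6 + 4 = 16; next = 15
base 6: 15 = 2·6 + 3; at 7: 2·7 + 3 = 17; next = 16
base 7: 16 = 2·7 + 2; at 8: 2·8 + 2 = 18; next = 17
base 8: 17 = 2·8 + 1; at 9: 2·9 + 1 = 19; next = 18
base 9: 18 = 2·9; at 10: 2·10 = 20; next = 19
base 10: 19 = 10 + 9; at 11: 11 + 9 = 20; next = 19

20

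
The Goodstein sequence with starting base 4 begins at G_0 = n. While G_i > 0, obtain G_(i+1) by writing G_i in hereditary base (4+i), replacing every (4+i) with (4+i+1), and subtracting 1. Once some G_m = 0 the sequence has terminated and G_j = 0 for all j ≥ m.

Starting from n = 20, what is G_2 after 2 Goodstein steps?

39

base 4: 20 = 4^2 + 4; at 5: 5^2 + 5 = 30; next = 29
base 5: 29 = 5^2 + 4; at 6: 6^2 + 4 = 40; next = 39
base 6: 39 = 6^2 + 3; at 7: 7^2 + 3 = 52; next = 51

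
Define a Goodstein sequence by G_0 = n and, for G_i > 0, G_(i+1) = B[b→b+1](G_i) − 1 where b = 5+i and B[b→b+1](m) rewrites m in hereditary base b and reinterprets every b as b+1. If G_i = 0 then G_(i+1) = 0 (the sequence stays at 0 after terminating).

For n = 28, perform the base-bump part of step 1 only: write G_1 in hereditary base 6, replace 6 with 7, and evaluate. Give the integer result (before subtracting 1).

51

G_0=28  [base 5] 5^2 + 3  →[5↦6]→  6^2 + 3 = 39  −1 ⇒ G_1=38
G_1=38  [base 6] 6^2 + 2  →[6↦7]→  7^2 + 2 = 51  −1 ⇒ G_2=50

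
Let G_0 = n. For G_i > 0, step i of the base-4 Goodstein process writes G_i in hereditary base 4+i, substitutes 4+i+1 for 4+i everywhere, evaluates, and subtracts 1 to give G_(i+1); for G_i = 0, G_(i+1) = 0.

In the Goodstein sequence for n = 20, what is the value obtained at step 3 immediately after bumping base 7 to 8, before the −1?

66

i=0: 20 = 4^2 + 4 (b=4); 4→5: 5^2 + 5 = 30; 30−1 = 29
i=1: 29 = 5^2 + 4 (b=5); 5→6: 6^2 + 4 = 40; 40−1 = 39
i=2: 39 = 6^2 + 3 (b=6); 6→7: 7^2 + 3 = 52; 52−1 = 51
i=3: 51 = 7^2 + 2 (b=7); 7→8: 8^2 + 2 = 66; 66−1 = 65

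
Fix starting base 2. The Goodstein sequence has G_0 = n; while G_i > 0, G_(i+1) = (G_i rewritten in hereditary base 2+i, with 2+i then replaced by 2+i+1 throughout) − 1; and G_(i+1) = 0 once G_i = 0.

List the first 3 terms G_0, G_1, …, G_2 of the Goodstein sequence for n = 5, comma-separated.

5, 27, 255

i=0: 5 = 2^2 + 1 (b=2); 2→3: 3^3 + 1 = 28; 28−1 = 27
i=1: 27 = 3^3 (b=3); 3→4: 4^4 = 256; 256−1 = 255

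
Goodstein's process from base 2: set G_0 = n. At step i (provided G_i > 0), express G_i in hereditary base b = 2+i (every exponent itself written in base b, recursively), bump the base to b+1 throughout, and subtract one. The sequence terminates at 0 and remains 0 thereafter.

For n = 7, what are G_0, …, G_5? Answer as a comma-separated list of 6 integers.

i=0: 7 = 2^2 + 2 + 1 (b=2); 2→3: 3^3 + 3 + 1 = 31; 31−1 = 30
i=1: 30 = 3^3 + 3 (b=3); 3→4: 4^4 + 4 = 260; 260−1 = 259
i=2: 259 = 4^4 + 3 (b=4); 4→5: 5^5 + 3 = 3128; 3128−1 = 3127
i=3: 3127 = 5^5 + 2 (b=5); 5→6: 6^6 + 2 = 46658; 46658−1 = 46657
i=4: 46657 = 6^6 + 1 (b=6); 6→7: 7^7 + 1 = 823544; 823544−1 = 823543

7, 30, 259, 3127, 46657, 823543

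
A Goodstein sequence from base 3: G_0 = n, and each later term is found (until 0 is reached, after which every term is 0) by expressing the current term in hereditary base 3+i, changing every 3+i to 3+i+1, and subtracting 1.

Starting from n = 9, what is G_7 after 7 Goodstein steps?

9 —HB3→ 3^2 —bump→ 4^2 = 16 —(−1)→ 15
15 —HB4→ 3·4 + 3 —bump→ 3·5 + 3 = 18 —(−1)→ 17
17 —HB5→ 3·5 + 2 —bump→ 3·6 + 2 = 20 —(−1)→ 19
19 —HB6→ 3·6 + 1 —bump→ 3·7 + 1 = 22 —(−1)→ 21
21 —HB7→ 3·7 —bump→ 3·8 = 24 —(−1)→ 23
23 —HB8→ 2·8 + 7 —bump→ 2·9 + 7 = 25 —(−1)→ 24
24 —HB9→ 2·9 + 6 —bump→ 2·10 + 6 = 26 —(−1)→ 25
25 —HB10→ 2·10 + 5 —bump→ 2·11 + 5 = 27 —(−1)→ 26

25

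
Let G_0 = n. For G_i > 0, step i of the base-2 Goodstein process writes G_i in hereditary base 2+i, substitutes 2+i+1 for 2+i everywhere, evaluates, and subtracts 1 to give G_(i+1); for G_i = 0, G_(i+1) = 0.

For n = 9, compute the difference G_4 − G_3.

130901

G_0 = 9. HB_2(9) = 2^(2 + 1) + 1. Bump = 82. G_1 = 81.
G_1 = 81. HB_3(81) = 3^(3 + 1). Bump = 1024. G_2 = 1023.
G_2 = 1023. HB_4(1023) = 3·4^4 + 3·4^3 + 3·4^2 + 3·4 + 3. Bump = 9843. G_3 = 9842.
G_3 = 9842. HB_5(9842) = 3·5^5 + 3·5^3 + 3·5^2 + 3·5 + 2. Bump = 140744. G_4 = 140743.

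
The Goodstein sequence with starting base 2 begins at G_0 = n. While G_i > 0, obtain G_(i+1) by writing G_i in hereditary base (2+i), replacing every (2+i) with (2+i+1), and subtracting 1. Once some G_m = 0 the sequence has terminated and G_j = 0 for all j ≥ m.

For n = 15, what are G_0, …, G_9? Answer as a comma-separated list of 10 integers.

step 0: 15 = 2^(2 + 1) + 2^2 + 2 + 1; sub 3 for 2: 3^(3 + 1) + 3^3 + 3 + 1; = 112; G_1 = 112−1 = 111
step 1: 111 = 3^(3 + 1) + 3^3 + 3; sub 4 for 3: 4^(4 + 1) + 4^4 + 4; = 1284; G_2 = 1284−1 = 1283
step 2: 1283 = 4^(4 + 1) + 4^4 + 3; sub 5 for 4: 5^(5 + 1) + 5^5 + 3; = 18753; G_3 = 18753−1 = 18752
step 3: 18752 = 5^(5 + 1) + 5^5 + 2; sub 6 for 5: 6^(6 + 1) + 6^6 + 2; = 326594; G_4 = 326594−1 = 326593
step 4: 326593 = 6^(6 + 1) + 6^6 + 1; sub 7 for 6: 7^(7 + 1) + 7^7 + 1; = 6588345; G_5 = 6588345−1 = 6588344
step 5: 6588344 = 7^(7 + 1) + 7^7; sub 8 for 7: 8^(8 + 1) + 8^8; = 150994944; G_6 = 150994944−1 = 150994943
step 6: 150994943 = 8^(8 + 1) + 7·8^7 + 7·8^6 + 7·8^5 + 7·8^4 + 7·8^3 + 7·8^2 + 7·8 + 7; sub 9 for 8: 9^(9 + 1) + 7·9^7 + 7·9^6 + 7·9^5 + 7·9^4 + 7·9^3 + 7·9^2 + 7·9 + 7; = 3524450281; G_7 = 3524450281−1 = 3524450280
step 7: 3524450280 = 9^(9 + 1) + 7·9^7 + 7·9^6 + 7·9^5 + 7·9^4 + 7·9^3 + 7·9^2 + 7·9 + 6; sub 10 for 9: 10^(10 + 1) + 7·10^7 + 7·10^6 + 7·10^5 + 7·10^4 + 7·10^3 + 7·10^2 + 7·10 + 6; = 100077777776; G_8 = 100077777776−1 = 100077777775
step 8: 100077777775 = 10^(10 + 1) + 7·10^7 + 7·10^6 + 7·10^5 + 7·10^4 + 7·10^3 + 7·10^2 + 7·10 + 5; sub 11 for 10: 11^(11 + 1) + 7·11^7 + 7·11^6 + 7·11^5 + 7·11^4 + 7·11^3 + 7·11^2 + 7·11 + 5; = 3138578427935; G_9 = 3138578427935−1 = 3138578427934

15, 111, 1283, 18752, 326593, 6588344, 150994943, 3524450280, 100077777775, 3138578427934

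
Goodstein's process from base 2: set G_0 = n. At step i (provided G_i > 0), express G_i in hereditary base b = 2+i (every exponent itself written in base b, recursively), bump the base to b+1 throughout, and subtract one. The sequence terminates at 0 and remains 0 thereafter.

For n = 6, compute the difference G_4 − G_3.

base 2: 6 = 2^2 + 2; at 3: 3^3 + 3 = 30; next = 29
base 3: 29 = 3^3 + 2; at 4: 4^4 + 2 = 258; next = 257
base 4: 257 = 4^4 + 1; at 5: 5^5 + 1 = 3126; next = 3125
base 5: 3125 = 5^5; at 6: 6^6 = 46656; next = 46655

43530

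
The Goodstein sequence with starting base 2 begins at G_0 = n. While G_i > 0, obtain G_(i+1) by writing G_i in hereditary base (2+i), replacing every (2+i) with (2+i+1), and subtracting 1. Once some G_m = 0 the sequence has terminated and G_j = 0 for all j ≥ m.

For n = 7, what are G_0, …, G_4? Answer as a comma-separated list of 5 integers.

i=0: 7 = 2^2 + 2 + 1 (b=2); 2→3: 3^3 + 3 + 1 = 31; 31−1 = 30
i=1: 30 = 3^3 + 3 (b=3); 3→4: 4^4 + 4 = 260; 260−1 = 259
i=2: 259 = 4^4 + 3 (b=4); 4→5: 5^5 + 3 = 3128; 3128−1 = 3127
i=3: 3127 = 5^5 + 2 (b=5); 5→6: 6^6 + 2 = 46658; 46658−1 = 46657

7, 30, 259, 3127, 46657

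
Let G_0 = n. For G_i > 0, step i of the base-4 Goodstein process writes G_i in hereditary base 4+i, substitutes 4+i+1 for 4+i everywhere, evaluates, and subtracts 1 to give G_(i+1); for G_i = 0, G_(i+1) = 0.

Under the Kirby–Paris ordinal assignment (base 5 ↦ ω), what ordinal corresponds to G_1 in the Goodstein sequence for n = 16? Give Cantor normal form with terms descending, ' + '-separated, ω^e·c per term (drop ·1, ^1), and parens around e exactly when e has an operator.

ω·4 + 4

i=0: 16 = 4^2 (b=4); 4→5: 5^2 = 25; 25−1 = 24
i=1: 24 = 4·5 + 4 (b=5); 5→6: 4·6 + 4 = 28; 28−1 = 27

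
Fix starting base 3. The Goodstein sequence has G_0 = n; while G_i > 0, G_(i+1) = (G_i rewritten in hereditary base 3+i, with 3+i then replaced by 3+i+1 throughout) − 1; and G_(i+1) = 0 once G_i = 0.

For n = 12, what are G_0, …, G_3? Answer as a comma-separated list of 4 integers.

12, 19, 27, 37

[0] 12 ≡ 3^2 + 3 (base 3). Lift 4: 20. −1: 19.
[1] 19 ≡ 4^2 + 3 (base 4). Lift 5: 28. −1: 27.
[2] 27 ≡ 5^2 + 2 (base 5). Lift 6: 38. −1: 37.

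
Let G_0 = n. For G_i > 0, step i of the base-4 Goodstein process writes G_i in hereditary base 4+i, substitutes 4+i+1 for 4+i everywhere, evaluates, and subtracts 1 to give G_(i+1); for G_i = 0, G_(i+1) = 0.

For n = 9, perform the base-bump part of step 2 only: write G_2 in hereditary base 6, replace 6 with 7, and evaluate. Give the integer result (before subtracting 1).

step 0: 9 = 2·4 + 1; sub 5 for 4: 2·5 + 1; = 11; G_1 = 11−1 = 10
step 1: 10 = 2·5; sub 6 for 5: 2·6; = 12; G_2 = 12−1 = 11
step 2: 11 = 6 + 5; sub 7 for 6: 7 + 5; = 12; G_3 = 12−1 = 11

12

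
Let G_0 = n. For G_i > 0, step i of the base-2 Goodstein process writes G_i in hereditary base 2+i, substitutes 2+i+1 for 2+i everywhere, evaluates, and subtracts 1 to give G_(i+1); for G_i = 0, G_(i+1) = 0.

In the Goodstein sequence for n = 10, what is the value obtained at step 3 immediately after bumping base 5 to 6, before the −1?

279936

[0] 10 ≡ 2^(2 + 1) + 2 (base 2). Lift 3: 84. −1: 83.
[1] 83 ≡ 3^(3 + 1) + 2 (base 3). Lift 4: 1026. −1: 1025.
[2] 1025 ≡ 4^(4 + 1) + 1 (base 4). Lift 5: 15626. −1: 15625.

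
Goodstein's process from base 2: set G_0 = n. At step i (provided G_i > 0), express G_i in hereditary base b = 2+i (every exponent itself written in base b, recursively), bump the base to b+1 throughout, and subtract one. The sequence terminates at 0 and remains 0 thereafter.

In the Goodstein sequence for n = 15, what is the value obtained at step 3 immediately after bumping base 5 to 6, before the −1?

326594

step 0: 15 = 2^(2 + 1) + 2^2 + 2 + 1; sub 3 for 2: 3^(3 + 1) + 3^3 + 3 + 1; = 112; G_1 = 112−1 = 111
step 1: 111 = 3^(3 + 1) + 3^3 + 3; sub 4 for 3: 4^(4 + 1) + 4^4 + 4; = 1284; G_2 = 1284−1 = 1283
step 2: 1283 = 4^(4 + 1) + 4^4 + 3; sub 5 for 4: 5^(5 + 1) + 5^5 + 3; = 18753; G_3 = 18753−1 = 18752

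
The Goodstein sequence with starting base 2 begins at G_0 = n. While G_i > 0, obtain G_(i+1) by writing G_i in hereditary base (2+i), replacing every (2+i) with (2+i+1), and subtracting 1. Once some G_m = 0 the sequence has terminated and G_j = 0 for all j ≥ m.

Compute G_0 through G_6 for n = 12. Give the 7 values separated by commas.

12, 107, 1065, 15685, 280019, 5764910, 134217867

G_0=12  [base 2] 2^(2 + 1) + 2^2  →[2↦3]→  3^(3 + 1) + 3^3 = 108  −1 ⇒ G_1=107
G_1=107  [base 3] 3^(3 + 1) + 2·3^2 + 2·3 + 2  →[3↦4]→  4^(4 + 1) + 2·4^2 + 2·4 + 2 = 1066  −1 ⇒ G_2=1065
G_2=1065  [base 4] 4^(4 + 1) + 2·4^2 + 2·4 + 1  →[4↦5]→  5^(5 + 1) + 2·5^2 + 2·5 + 1 = 15686  −1 ⇒ G_3=15685
G_3=15685  [base 5] 5^(5 + 1) + 2·5^2 + 2·5  →[5↦6]→  6^(6 + 1) + 2·6^2 + 2·6 = 280020  −1 ⇒ G_4=280019
G_4=280019  [base 6] 6^(6 + 1) + 2·6^2 + 6 + 5  →[6↦7]→  7^(7 + 1) + 2·7^2 + 7 + 5 = 5764911  −1 ⇒ G_5=5764910
G_5=5764910  [base 7] 7^(7 + 1) + 2·7^2 + 7 + 4  →[7↦8]→  8^(8 + 1) + 2·8^2 + 8 + 4 = 134217868  −1 ⇒ G_6=134217867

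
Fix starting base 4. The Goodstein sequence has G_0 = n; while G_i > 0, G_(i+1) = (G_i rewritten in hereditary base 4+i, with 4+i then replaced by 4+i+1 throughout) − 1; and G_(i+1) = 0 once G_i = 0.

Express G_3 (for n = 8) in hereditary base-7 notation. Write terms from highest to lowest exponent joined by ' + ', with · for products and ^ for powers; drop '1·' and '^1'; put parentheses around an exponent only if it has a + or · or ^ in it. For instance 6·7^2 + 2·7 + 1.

(0) 8|_4 = 2·4 ↦ 2·5|_5 = 10 ⇒ 9
(1) 9|_5 = 5 + 4 ↦ 6 + 4|_6 = 10 ⇒ 9
(2) 9|_6 = 6 + 3 ↦ 7 + 3|_7 = 10 ⇒ 9
(3) 9|_7 = 7 + 2 ↦ 8 + 2|_8 = 10 ⇒ 9

7 + 2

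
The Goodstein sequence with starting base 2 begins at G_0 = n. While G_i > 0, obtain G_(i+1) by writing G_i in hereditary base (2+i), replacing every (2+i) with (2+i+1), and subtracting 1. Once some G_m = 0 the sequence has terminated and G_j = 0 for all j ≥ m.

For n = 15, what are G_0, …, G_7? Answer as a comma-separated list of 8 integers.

15, 111, 1283, 18752, 326593, 6588344, 150994943, 3524450280

G_0 = 15. HB_2(15) = 2^(2 + 1) + 2^2 + 2 + 1. Bump = 112. G_1 = 111.
G_1 = 111. HB_3(111) = 3^(3 + 1) + 3^3 + 3. Bump = 1284. G_2 = 1283.
G_2 = 1283. HB_4(1283) = 4^(4 + 1) + 4^4 + 3. Bump = 18753. G_3 = 18752.
G_3 = 18752. HB_5(18752) = 5^(5 + 1) + 5^5 + 2. Bump = 326594. G_4 = 326593.
G_4 = 326593. HB_6(326593) = 6^(6 + 1) + 6^6 + 1. Bump = 6588345. G_5 = 6588344.
G_5 = 6588344. HB_7(6588344) = 7^(7 + 1) + 7^7. Bump = 150994944. G_6 = 150994943.
G_6 = 150994943. HB_8(150994943) = 8^(8 + 1) + 7·8^7 + 7·8^6 + 7·8^5 + 7·8^4 + 7·8^3 + 7·8^2 + 7·8 + 7. Bump = 3524450281. G_7 = 3524450280.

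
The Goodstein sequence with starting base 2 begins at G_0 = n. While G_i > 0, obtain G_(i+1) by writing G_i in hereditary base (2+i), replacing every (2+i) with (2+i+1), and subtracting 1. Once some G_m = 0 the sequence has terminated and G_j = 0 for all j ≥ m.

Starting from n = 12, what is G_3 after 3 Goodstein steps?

15685

G_0 = 12. HB_2(12) = 2^(2 + 1) + 2^2. Bump = 108. G_1 = 107.
G_1 = 107. HB_3(107) = 3^(3 + 1) + 2·3^2 + 2·3 + 2. Bump = 1066. G_2 = 1065.
G_2 = 1065. HB_4(1065) = 4^(4 + 1) + 2·4^2 + 2·4 + 1. Bump = 15686. G_3 = 15685.
G_3 = 15685. HB_5(15685) = 5^(5 + 1) + 2·5^2 + 2·5. Bump = 280020. G_4 = 280019.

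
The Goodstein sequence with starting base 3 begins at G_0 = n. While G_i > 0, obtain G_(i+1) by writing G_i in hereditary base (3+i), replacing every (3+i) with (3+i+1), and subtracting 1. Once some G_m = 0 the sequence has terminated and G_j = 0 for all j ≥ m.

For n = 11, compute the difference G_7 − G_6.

base 3: 11 = 3^2 + 2; at 4: 4^2 + 2 = 18; next = 17
base 4: 17 = 4^2 + 1; at 5: 5^2 + 1 = 26; next = 25
base 5: 25 = 5^2; at 6: 6^2 = 36; next = 35
base 6: 35 = 5·6 + 5; at 7: 5·7 + 5 = 40; next = 39
base 7: 39 = 5·7 + 4; at 8: 5·8 + 4 = 44; next = 43
base 8: 43 = 5·8 + 3; at 9: 5·9 + 3 = 48; next = 47
base 9: 47 = 5·9 + 2; at 10: 5·10 + 2 = 52; next = 51

4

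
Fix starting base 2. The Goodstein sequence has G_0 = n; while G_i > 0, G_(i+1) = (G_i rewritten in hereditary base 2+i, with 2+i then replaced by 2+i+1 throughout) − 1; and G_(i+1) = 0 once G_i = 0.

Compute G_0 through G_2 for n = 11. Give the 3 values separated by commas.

11, 84, 1027

G_0 = 11. HB_2(11) = 2^(2 + 1) + 2 + 1. Bump = 85. G_1 = 84.
G_1 = 84. HB_3(84) = 3^(3 + 1) + 3. Bump = 1028. G_2 = 1027.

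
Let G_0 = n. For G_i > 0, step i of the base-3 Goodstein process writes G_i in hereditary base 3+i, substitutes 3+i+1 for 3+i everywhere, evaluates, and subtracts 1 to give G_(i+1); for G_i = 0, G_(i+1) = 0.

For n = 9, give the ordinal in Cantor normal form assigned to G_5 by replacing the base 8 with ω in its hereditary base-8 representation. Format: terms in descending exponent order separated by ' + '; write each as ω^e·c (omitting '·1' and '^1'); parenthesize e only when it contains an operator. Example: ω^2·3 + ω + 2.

ω·2 + 7

step 0: 9 = 3^2; sub 4 for 3: 4^2; = 16; G_1 = 16−1 = 15
step 1: 15 = 3·4 + 3; sub 5 for 4: 3·5 + 3; = 18; G_2 = 18−1 = 17
step 2: 17 = 3·5 + 2; sub 6 for 5: 3·6 + 2; = 20; G_3 = 20−1 = 19
step 3: 19 = 3·6 + 1; sub 7 for 6: 3·7 + 1; = 22; G_4 = 22−1 = 21
step 4: 21 = 3·7; sub 8 for 7: 3·8; = 24; G_5 = 24−1 = 23
step 5: 23 = 2·8 + 7; sub 9 for 8: 2·9 + 7; = 25; G_6 = 25−1 = 24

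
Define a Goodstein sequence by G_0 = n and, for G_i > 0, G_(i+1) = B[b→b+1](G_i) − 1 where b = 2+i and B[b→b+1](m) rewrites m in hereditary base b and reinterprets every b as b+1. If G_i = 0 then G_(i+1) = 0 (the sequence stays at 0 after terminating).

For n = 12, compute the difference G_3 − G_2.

14620

(0) 12|_2 = 2^(2 + 1) + 2^2 ↦ 3^(3 + 1) + 3^3|_3 = 108 ⇒ 107
(1) 107|_3 = 3^(3 + 1) + 2·3^2 + 2·3 + 2 ↦ 4^(4 + 1) + 2·4^2 + 2·4 + 2|_4 = 1066 ⇒ 1065
(2) 1065|_4 = 4^(4 + 1) + 2·4^2 + 2·4 + 1 ↦ 5^(5 + 1) + 2·5^2 + 2·5 + 1|_5 = 15686 ⇒ 15685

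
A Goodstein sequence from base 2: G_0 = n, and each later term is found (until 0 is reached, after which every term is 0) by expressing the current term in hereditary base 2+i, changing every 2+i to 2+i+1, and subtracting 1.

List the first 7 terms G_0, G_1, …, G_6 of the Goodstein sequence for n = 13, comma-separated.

[0] 13 ≡ 2^(2 + 1) + 2^2 + 1 (base 2). Lift 3: 109. −1: 108.
[1] 108 ≡ 3^(3 + 1) + 3^3 (base 3). Lift 4: 1280. −1: 1279.
[2] 1279 ≡ 4^(4 + 1) + 3·4^3 + 3·4^2 + 3·4 + 3 (base 4). Lift 5: 16093. −1: 16092.
[3] 16092 ≡ 5^(5 + 1) + 3·5^3 + 3·5^2 + 3·5 + 2 (base 5). Lift 6: 280712. −1: 280711.
[4] 280711 ≡ 6^(6 + 1) + 3·6^3 + 3·6^2 + 3·6 + 1 (base 6). Lift 7: 5765999. −1: 5765998.
[5] 5765998 ≡ 7^(7 + 1) + 3·7^3 + 3·7^2 + 3·7 (base 7). Lift 8: 134219480. −1: 134219479.

13, 108, 1279, 16092, 280711, 5765998, 134219479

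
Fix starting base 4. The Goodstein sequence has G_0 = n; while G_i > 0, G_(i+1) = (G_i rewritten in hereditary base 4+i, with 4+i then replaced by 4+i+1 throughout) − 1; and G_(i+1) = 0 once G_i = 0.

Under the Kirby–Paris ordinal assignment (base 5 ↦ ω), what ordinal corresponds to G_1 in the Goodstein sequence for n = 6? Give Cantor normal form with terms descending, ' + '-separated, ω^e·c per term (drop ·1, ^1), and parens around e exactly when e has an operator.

G_0=6  [base 4] 4 + 2  →[4↦5]→  5 + 2 = 7  −1 ⇒ G_1=6
G_1=6  [base 5] 5 + 1  →[5↦6]→  6 + 1 = 7  −1 ⇒ G_2=6

ω + 1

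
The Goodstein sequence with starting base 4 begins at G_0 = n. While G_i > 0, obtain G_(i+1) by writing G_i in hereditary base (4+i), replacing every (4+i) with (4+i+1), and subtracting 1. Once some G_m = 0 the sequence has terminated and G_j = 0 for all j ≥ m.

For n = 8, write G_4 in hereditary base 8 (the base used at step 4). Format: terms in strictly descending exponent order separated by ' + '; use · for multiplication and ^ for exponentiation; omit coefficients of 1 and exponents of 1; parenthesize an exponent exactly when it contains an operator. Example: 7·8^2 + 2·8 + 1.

step 0: 8 = 2·4; sub 5 for 4: 2·5; = 10; G_1 = 10−1 = 9
step 1: 9 = 5 + 4; sub 6 for 5: 6 + 4; = 10; G_2 = 10−1 = 9
step 2: 9 = 6 + 3; sub 7 for 6: 7 + 3; = 10; G_3 = 10−1 = 9
step 3: 9 = 7 + 2; sub 8 for 7: 8 + 2; = 10; G_4 = 10−1 = 9

8 + 1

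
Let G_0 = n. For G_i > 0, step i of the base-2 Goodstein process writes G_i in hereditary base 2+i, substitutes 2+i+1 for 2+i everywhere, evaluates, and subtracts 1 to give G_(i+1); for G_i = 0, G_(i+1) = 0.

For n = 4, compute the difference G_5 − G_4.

26

base 2: 4 = 2^2; at 3: 3^3 = 27; next = 26
base 3: 26 = 2·3^2 + 2·3 + 2; at 4: 2·4^2 + 2·4 + 2 = 42; next = 41
base 4: 41 = 2·4^2 + 2·4 + 1; at 5: 2·5^2 + 2·5 + 1 = 61; next = 60
base 5: 60 = 2·5^2 + 2·5; at 6: 2·6^2 + 2·6 = 84; next = 83
base 6: 83 = 2·6^2 + 6 + 5; at 7: 2·7^2 + 7 + 5 = 110; next = 109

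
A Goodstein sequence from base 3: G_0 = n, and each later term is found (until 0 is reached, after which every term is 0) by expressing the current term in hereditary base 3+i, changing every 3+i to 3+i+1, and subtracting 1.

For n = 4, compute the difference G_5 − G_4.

base 3: 4 = 3 + 1; at 4: 4 + 1 = 5; next = 4
base 4: 4 = 4; at 5: 5 = 5; next = 4
base 5: 4 = 4; at 6: 4 = 4; next = 3
base 6: 3 = 3; at 7: 3 = 3; next = 2
base 7: 2 = 2; at 8: 2 = 2; next = 1

-1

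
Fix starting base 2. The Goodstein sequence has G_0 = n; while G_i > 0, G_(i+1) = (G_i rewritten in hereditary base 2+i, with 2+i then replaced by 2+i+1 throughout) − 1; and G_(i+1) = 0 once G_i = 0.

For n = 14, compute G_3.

18750

base 2: 14 = 2^(2 + 1) + 2^2 + 2; at 3: 3^(3 + 1) + 3^3 + 3 = 111; next = 110
base 3: 110 = 3^(3 + 1) + 3^3 + 2; at 4: 4^(4 + 1) + 4^4 + 2 = 1282; next = 1281
base 4: 1281 = 4^(4 + 1) + 4^4 + 1; at 5: 5^(5 + 1) + 5^5 + 1 = 18751; next = 18750
base 5: 18750 = 5^(5 + 1) + 5^5; at 6: 6^(6 + 1) + 6^6 = 326592; next = 326591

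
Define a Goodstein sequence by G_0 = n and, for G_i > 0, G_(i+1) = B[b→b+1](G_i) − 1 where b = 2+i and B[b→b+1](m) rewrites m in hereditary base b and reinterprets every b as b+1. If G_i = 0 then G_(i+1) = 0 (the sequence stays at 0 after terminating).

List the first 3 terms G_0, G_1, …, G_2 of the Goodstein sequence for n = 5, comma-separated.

5, 27, 255

G_0=5  [base 2] 2^2 + 1  →[2↦3]→  3^3 + 1 = 28  −1 ⇒ G_1=27
G_1=27  [base 3] 3^3  →[3↦4]→  4^4 = 256  −1 ⇒ G_2=255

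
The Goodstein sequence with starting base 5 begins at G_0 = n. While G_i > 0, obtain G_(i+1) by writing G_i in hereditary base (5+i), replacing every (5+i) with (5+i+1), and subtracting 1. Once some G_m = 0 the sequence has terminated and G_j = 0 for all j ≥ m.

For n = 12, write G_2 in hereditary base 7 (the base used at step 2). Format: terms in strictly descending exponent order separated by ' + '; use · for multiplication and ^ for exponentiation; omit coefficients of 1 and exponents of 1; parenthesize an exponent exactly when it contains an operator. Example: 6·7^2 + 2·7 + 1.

2·7

G_0=12  [base 5] 2·5 + 2  →[5↦6]→  2·6 + 2 = 14  −1 ⇒ G_1=13
G_1=13  [base 6] 2·6 + 1  →[6↦7]→  2·7 + 1 = 15  −1 ⇒ G_2=14
G_2=14  [base 7] 2·7  →[7↦8]→  2·8 = 16  −1 ⇒ G_3=15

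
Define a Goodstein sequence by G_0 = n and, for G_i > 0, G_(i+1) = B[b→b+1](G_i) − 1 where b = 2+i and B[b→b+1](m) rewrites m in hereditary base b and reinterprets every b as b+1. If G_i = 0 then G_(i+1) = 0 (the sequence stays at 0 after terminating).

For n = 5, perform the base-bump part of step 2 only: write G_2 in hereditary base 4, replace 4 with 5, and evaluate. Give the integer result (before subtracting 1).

468

base 2: 5 = 2^2 + 1; at 3: 3^3 + 1 = 28; next = 27
base 3: 27 = 3^3; at 4: 4^4 = 256; next = 255
base 4: 255 = 3·4^3 + 3·4^2 + 3·4 + 3; at 5: 3·5^3 + 3·5^2 + 3·5 + 3 = 468; next = 467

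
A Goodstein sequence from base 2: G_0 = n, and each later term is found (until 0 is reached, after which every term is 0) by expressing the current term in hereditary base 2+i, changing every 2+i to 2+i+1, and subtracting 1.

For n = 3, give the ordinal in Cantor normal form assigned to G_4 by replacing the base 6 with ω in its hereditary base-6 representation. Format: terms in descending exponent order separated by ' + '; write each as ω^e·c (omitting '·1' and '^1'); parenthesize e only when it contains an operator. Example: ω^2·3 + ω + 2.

1

G_0=3  [base 2] 2 + 1  →[2↦3]→  3 + 1 = 4  −1 ⇒ G_1=3
G_1=3  [base 3] 3  →[3↦4]→  4 = 4  −1 ⇒ G_2=3
G_2=3  [base 4] 3  →[4↦5]→  3 = 3  −1 ⇒ G_3=2
G_3=2  [base 5] 2  →[5↦6]→  2 = 2  −1 ⇒ G_4=1
G_4=1  [base 6] 1  →[6↦7]→  1 = 1  −1 ⇒ G_5=0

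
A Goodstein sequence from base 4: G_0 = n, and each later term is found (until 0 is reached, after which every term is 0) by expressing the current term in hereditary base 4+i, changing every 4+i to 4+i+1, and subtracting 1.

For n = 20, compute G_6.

step 0: 20 = 4^2 + 4; sub 5 for 4: 5^2 + 5; = 30; G_1 = 30−1 = 29
step 1: 29 = 5^2 + 4; sub 6 for 5: 6^2 + 4; = 40; G_2 = 40−1 = 39
step 2: 39 = 6^2 + 3; sub 7 for 6: 7^2 + 3; = 52; G_3 = 52−1 = 51
step 3: 51 = 7^2 + 2; sub 8 for 7: 8^2 + 2; = 66; G_4 = 66−1 = 65
step 4: 65 = 8^2 + 1; sub 9 for 8: 9^2 + 1; = 82; G_5 = 82−1 = 81
step 5: 81 = 9^2; sub 10 for 9: 10^2; = 100; G_6 = 100−1 = 99

99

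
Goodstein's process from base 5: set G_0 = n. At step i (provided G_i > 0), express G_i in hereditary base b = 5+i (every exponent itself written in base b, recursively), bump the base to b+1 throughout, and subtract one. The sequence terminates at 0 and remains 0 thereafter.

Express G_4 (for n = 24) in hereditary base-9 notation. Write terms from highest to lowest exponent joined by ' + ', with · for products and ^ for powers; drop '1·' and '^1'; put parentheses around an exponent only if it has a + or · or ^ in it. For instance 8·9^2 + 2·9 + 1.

(0) 24|_5 = 4·5 + 4 ↦ 4·6 + 4|_6 = 28 ⇒ 27
(1) 27|_6 = 4·6 + 3 ↦ 4·7 + 3|_7 = 31 ⇒ 30
(2) 30|_7 = 4·7 + 2 ↦ 4·8 + 2|_8 = 34 ⇒ 33
(3) 33|_8 = 4·8 + 1 ↦ 4·9 + 1|_9 = 37 ⇒ 36

4·9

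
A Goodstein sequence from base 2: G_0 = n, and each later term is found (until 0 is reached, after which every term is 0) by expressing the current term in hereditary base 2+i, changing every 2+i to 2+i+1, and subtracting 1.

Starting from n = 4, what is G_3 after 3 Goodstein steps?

4 —HB2→ 2^2 —bump→ 3^3 = 27 —(−1)→ 26
26 —HB3→ 2·3^2 + 2·3 + 2 —bump→ 2·4^2 + 2·4 + 2 = 42 —(−1)→ 41
41 —HB4→ 2·4^2 + 2·4 + 1 —bump→ 2·5^2 + 2·5 + 1 = 61 —(−1)→ 60

60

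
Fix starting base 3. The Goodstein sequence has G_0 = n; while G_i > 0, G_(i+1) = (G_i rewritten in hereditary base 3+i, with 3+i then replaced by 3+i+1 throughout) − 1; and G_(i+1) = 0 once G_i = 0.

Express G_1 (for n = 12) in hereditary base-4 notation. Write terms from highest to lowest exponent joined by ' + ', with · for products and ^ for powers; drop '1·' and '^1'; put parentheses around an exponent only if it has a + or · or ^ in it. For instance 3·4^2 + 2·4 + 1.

G_0 = 12. HB_3(12) = 3^2 + 3. Bump = 20. G_1 = 19.
G_1 = 19. HB_4(19) = 4^2 + 3. Bump = 28. G_2 = 27.

4^2 + 3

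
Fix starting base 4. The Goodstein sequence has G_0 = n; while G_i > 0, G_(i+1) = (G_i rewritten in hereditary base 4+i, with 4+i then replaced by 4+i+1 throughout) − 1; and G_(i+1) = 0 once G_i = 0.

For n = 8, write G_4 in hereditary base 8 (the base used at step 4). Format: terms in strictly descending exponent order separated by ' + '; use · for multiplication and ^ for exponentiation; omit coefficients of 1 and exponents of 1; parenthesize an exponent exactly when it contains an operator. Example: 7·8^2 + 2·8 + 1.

8 + 1

i=0: 8 = 2·4 (b=4); 4→5: 2·5 = 10; 10−1 = 9
i=1: 9 = 5 + 4 (b=5); 5→6: 6 + 4 = 10; 10−1 = 9
i=2: 9 = 6 + 3 (b=6); 6→7: 7 + 3 = 10; 10−1 = 9
i=3: 9 = 7 + 2 (b=7); 7→8: 8 + 2 = 10; 10−1 = 9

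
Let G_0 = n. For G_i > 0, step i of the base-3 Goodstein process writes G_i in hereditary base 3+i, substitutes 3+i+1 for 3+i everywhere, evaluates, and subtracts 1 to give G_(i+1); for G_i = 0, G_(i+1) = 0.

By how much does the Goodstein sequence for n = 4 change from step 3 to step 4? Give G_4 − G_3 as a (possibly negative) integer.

-1

G_0=4  [base 3] 3 + 1  →[3↦4]→  4 + 1 = 5  −1 ⇒ G_1=4
G_1=4  [base 4] 4  →[4↦5]→  5 = 5  −1 ⇒ G_2=4
G_2=4  [base 5] 4  →[5↦6]→  4 = 4  −1 ⇒ G_3=3
G_3=3  [base 6] 3  →[6↦7]→  3 = 3  −1 ⇒ G_4=2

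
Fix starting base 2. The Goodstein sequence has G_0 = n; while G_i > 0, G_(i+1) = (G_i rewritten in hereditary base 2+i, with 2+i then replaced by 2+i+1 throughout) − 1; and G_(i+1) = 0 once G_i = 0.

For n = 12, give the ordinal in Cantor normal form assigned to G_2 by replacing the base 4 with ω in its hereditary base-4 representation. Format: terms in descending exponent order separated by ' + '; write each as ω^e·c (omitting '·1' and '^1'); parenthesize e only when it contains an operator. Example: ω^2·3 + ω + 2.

ω^(ω + 1) + ω^2·2 + ω·2 + 1

G_0=12  [base 2] 2^(2 + 1) + 2^2  →[2↦3]→  3^(3 + 1) + 3^3 = 108  −1 ⇒ G_1=107
G_1=107  [base 3] 3^(3 + 1) + 2·3^2 + 2·3 + 2  →[3↦4]→  4^(4 + 1) + 2·4^2 + 2·4 + 2 = 1066  −1 ⇒ G_2=1065
G_2=1065  [base 4] 4^(4 + 1) + 2·4^2 + 2·4 + 1  →[4↦5]→  5^(5 + 1) + 2·5^2 + 2·5 + 1 = 15686  −1 ⇒ G_3=15685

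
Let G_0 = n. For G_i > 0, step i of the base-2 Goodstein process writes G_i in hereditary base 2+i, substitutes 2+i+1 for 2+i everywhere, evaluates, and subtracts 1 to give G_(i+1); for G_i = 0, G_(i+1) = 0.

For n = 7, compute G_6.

7 —HB2→ 2^2 + 2 + 1 —bump→ 3^3 + 3 + 1 = 31 —(−1)→ 30
30 —HB3→ 3^3 + 3 —bump→ 4^4 + 4 = 260 —(−1)→ 259
259 —HB4→ 4^4 + 3 —bump→ 5^5 + 3 = 3128 —(−1)→ 3127
3127 —HB5→ 5^5 + 2 —bump→ 6^6 + 2 = 46658 —(−1)→ 46657
46657 —HB6→ 6^6 + 1 —bump→ 7^7 + 1 = 823544 —(−1)→ 823543
823543 —HB7→ 7^7 —bump→ 8^8 = 16777216 —(−1)→ 16777215
16777215 —HB8→ 7·8^7 + 7·8^6 + 7·8^5 + 7·8^4 + 7·8^3 + 7·8^2 + 7·8 + 7 —bump→ 7·9^7 + 7·9^6 + 7·9^5 + 7·9^4 + 7·9^3 + 7·9^2 + 7·9 + 7 = 37665880 —(−1)→ 37665879

16777215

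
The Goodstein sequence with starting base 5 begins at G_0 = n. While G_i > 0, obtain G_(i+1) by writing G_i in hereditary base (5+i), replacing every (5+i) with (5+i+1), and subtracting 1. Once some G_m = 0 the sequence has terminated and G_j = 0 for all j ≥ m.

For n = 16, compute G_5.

23

i=0: 16 = 3·5 + 1 (b=5); 5→6: 3·6 + 1 = 19; 19−1 = 18
i=1: 18 = 3·6 (b=6); 6→7: 3·7 = 21; 21−1 = 20
i=2: 20 = 2·7 + 6 (b=7); 7→8: 2·8 + 6 = 22; 22−1 = 21
i=3: 21 = 2·8 + 5 (b=8); 8→9: 2·9 + 5 = 23; 23−1 = 22
i=4: 22 = 2·9 + 4 (b=9); 9→10: 2·10 + 4 = 24; 24−1 = 23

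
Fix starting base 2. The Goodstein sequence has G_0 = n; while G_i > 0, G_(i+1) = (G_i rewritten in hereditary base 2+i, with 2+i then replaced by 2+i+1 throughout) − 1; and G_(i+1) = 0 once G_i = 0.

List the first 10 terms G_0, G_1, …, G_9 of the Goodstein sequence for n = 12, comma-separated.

12, 107, 1065, 15685, 280019, 5764910, 134217867, 3486784574, 100000000211, 3138428376974

G_0 = 12. HB_2(12) = 2^(2 + 1) + 2^2. Bump = 108. G_1 = 107.
G_1 = 107. HB_3(107) = 3^(3 + 1) + 2·3^2 + 2·3 + 2. Bump = 1066. G_2 = 1065.
G_2 = 1065. HB_4(1065) = 4^(4 + 1) + 2·4^2 + 2·4 + 1. Bump = 15686. G_3 = 15685.
G_3 = 15685. HB_5(15685) = 5^(5 + 1) + 2·5^2 + 2·5. Bump = 280020. G_4 = 280019.
G_4 = 280019. HB_6(280019) = 6^(6 + 1) + 2·6^2 + 6 + 5. Bump = 5764911. G_5 = 5764910.
G_5 = 5764910. HB_7(5764910) = 7^(7 + 1) + 2·7^2 + 7 + 4. Bump = 134217868. G_6 = 134217867.
G_6 = 134217867. HB_8(134217867) = 8^(8 + 1) + 2·8^2 + 8 + 3. Bump = 3486784575. G_7 = 3486784574.
G_7 = 3486784574. HB_9(3486784574) = 9^(9 + 1) + 2·9^2 + 9 + 2. Bump = 100000000212. G_8 = 100000000211.
G_8 = 100000000211. HB_10(100000000211) = 10^(10 + 1) + 2·10^2 + 10 + 1. Bump = 3138428376975. G_9 = 3138428376974.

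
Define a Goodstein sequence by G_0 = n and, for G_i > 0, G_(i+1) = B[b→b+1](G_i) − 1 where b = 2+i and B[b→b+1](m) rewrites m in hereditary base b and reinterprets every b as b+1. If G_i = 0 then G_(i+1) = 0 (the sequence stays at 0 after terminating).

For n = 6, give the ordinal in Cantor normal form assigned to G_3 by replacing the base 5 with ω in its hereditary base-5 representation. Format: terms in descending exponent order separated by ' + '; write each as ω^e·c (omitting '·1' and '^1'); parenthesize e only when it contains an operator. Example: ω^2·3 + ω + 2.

ω^ω

6 —HB2→ 2^2 + 2 —bump→ 3^3 + 3 = 30 —(−1)→ 29
29 —HB3→ 3^3 + 2 —bump→ 4^4 + 2 = 258 —(−1)→ 257
257 —HB4→ 4^4 + 1 —bump→ 5^5 + 1 = 3126 —(−1)→ 3125
3125 —HB5→ 5^5 —bump→ 6^6 = 46656 —(−1)→ 46655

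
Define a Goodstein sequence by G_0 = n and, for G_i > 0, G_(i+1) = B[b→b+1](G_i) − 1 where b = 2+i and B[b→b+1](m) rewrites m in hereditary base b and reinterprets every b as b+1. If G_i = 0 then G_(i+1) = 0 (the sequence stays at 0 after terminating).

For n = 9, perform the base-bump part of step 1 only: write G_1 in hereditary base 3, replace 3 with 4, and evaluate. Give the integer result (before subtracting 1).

step 0: 9 = 2^(2 + 1) + 1; sub 3 for 2: 3^(3 + 1) + 1; = 82; G_1 = 82−1 = 81
step 1: 81 = 3^(3 + 1); sub 4 for 3: 4^(4 + 1); = 1024; G_2 = 1024−1 = 1023

1024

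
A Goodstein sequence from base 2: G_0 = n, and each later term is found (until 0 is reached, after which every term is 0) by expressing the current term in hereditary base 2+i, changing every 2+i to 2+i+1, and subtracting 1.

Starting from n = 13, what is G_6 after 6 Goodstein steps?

134219479

G_0=13  [base 2] 2^(2 + 1) + 2^2 + 1  →[2↦3]→  3^(3 + 1) + 3^3 + 1 = 109  −1 ⇒ G_1=108
G_1=108  [base 3] 3^(3 + 1) + 3^3  →[3↦4]→  4^(4 + 1) + 4^4 = 1280  −1 ⇒ G_2=1279
G_2=1279  [base 4] 4^(4 + 1) + 3·4^3 + 3·4^2 + 3·4 + 3  →[4↦5]→  5^(5 + 1) + 3·5^3 + 3·5^2 + 3·5 + 3 = 16093  −1 ⇒ G_3=16092
G_3=16092  [base 5] 5^(5 + 1) + 3·5^3 + 3·5^2 + 3·5 + 2  →[5↦6]→  6^(6 + 1) + 3·6^3 + 3·6^2 + 3·6 + 2 = 280712  −1 ⇒ G_4=280711
G_4=280711  [base 6] 6^(6 + 1) + 3·6^3 + 3·6^2 + 3·6 + 1  →[6↦7]→  7^(7 + 1) + 3·7^3 + 3·7^2 + 3·7 + 1 = 5765999  −1 ⇒ G_5=5765998
G_5=5765998  [base 7] 7^(7 + 1) + 3·7^3 + 3·7^2 + 3·7  →[7↦8]→  8^(8 + 1) + 3·8^3 + 3·8^2 + 3·8 = 134219480  −1 ⇒ G_6=134219479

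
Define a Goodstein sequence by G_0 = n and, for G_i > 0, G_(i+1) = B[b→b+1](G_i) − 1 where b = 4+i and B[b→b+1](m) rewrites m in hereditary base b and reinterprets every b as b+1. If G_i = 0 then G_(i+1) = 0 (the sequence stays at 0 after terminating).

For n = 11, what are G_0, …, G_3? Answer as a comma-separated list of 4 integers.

i=0: 11 = 2·4 + 3 (b=4); 4→5: 2·5 + 3 = 13; 13−1 = 12
i=1: 12 = 2·5 + 2 (b=5); 5→6: 2·6 + 2 = 14; 14−1 = 13
i=2: 13 = 2·6 + 1 (b=6); 6→7: 2·7 + 1 = 15; 15−1 = 14

11, 12, 13, 14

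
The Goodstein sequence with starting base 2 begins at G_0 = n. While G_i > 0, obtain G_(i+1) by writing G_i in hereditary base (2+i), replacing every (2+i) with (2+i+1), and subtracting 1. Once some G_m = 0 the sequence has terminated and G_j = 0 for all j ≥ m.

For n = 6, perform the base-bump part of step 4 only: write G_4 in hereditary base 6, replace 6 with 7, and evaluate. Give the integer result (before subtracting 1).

98040

G_0 = 6. HB_2(6) = 2^2 + 2. Bump = 30. G_1 = 29.
G_1 = 29. HB_3(29) = 3^3 + 2. Bump = 258. G_2 = 257.
G_2 = 257. HB_4(257) = 4^4 + 1. Bump = 3126. G_3 = 3125.
G_3 = 3125. HB_5(3125) = 5^5. Bump = 46656. G_4 = 46655.
G_4 = 46655. HB_6(46655) = 5·6^5 + 5·6^4 + 5·6^3 + 5·6^2 + 5·6 + 5. Bump = 98040. G_5 = 98039.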